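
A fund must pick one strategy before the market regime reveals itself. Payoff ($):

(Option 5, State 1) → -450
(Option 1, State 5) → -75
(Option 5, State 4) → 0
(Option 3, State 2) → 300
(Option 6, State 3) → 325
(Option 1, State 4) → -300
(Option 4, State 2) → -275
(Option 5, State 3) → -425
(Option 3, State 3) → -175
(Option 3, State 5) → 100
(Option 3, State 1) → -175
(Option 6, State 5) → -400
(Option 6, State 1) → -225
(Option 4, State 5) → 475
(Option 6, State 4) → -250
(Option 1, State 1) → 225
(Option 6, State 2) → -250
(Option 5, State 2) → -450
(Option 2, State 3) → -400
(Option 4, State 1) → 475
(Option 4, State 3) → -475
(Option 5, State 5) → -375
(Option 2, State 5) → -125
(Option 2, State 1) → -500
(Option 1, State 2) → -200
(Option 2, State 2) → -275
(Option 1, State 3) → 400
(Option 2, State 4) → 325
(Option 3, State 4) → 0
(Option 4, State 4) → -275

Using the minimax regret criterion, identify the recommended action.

Column bests: State 1=475, State 2=300, State 3=400, State 4=325, State 5=475.
Option 1 regrets: 250, 500, 0, 625, 550 → max 625
Option 2 regrets: 975, 575, 800, 0, 600 → max 975
Option 3 regrets: 650, 0, 575, 325, 375 → max 650
Option 4 regrets: 0, 575, 875, 600, 0 → max 875
Option 5 regrets: 925, 750, 825, 325, 850 → max 925
Option 6 regrets: 700, 550, 75, 575, 875 → max 875
Smallest max regret = 625 → Option 1.

Option 1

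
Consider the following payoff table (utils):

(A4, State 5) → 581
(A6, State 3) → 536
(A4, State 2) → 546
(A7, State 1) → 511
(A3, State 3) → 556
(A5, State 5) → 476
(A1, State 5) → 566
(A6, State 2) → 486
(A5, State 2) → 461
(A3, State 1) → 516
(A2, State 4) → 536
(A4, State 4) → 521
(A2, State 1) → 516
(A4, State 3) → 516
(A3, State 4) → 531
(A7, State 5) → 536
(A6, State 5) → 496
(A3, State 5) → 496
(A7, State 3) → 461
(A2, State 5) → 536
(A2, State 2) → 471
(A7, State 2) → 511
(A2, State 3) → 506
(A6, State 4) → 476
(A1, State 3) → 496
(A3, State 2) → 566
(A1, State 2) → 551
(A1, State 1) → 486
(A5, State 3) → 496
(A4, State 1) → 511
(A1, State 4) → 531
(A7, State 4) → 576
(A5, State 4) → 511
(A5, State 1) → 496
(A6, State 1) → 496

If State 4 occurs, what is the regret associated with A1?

Best payoff under State 4 is 576.
Regret = 576 − 531 = 45.

45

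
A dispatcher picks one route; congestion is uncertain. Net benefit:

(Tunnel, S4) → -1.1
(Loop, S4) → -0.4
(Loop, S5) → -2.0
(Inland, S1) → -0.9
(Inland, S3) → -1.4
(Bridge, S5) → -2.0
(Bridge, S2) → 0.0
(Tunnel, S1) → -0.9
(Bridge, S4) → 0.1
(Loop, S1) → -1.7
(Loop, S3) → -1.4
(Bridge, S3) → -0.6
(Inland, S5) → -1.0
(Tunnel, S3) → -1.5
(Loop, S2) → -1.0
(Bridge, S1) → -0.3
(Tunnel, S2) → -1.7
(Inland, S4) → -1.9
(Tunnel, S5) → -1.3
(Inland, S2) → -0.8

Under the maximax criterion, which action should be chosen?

Bridge

Row maxima: Inland=-0.8, Bridge=0.1, Tunnel=-0.9, Loop=-0.4
Best best-case = 0.1 → Bridge.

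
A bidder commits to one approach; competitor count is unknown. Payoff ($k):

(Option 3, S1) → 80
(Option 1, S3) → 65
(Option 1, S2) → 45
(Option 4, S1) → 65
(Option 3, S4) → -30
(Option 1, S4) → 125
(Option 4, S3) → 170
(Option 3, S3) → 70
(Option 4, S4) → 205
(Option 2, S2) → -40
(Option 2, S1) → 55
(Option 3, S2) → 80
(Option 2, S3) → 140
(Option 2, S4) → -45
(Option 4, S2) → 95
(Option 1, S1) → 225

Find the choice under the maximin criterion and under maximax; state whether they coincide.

maximin → Option 4; maximax → Option 1 (disagree)

Row minima: Option 1=45, Option 2=-45, Option 3=-30, Option 4=65
Best worst-case = 65 → Option 4.
Row maxima: Option 1=225, Option 2=140, Option 3=80, Option 4=205
Best best-case = 225 → Option 1.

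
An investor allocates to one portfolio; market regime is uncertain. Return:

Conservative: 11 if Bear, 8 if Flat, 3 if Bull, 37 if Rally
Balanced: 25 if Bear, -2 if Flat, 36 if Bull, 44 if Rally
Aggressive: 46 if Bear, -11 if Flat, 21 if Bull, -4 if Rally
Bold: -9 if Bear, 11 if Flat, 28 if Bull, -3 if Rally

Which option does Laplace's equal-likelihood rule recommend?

Row averages: Conservative=14.75, Balanced=25.75, Aggressive=13, Bold=6.75
Highest average = 25.75 → Balanced.

Balanced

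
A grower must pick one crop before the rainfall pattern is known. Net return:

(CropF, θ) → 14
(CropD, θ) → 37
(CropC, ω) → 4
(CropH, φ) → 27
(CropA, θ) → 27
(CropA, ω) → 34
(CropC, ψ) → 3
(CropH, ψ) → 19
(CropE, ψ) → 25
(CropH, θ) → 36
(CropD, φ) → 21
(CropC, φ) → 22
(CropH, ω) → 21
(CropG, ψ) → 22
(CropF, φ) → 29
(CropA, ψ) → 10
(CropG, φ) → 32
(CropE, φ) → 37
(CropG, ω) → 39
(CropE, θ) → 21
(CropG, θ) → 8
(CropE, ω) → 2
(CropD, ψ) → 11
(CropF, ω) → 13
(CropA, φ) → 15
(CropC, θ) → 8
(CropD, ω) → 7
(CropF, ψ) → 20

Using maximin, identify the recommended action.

Row minima: CropA=10, CropE=2, CropC=3, CropG=8, CropH=19, CropD=7, CropF=13
Best worst-case = 19 → CropH.

CropH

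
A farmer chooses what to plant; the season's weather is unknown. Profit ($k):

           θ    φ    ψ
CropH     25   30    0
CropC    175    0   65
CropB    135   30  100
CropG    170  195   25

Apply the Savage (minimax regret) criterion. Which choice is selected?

Column bests: θ=175, φ=195, ψ=100.
CropH regrets: 150, 165, 100 → max 165
CropC regrets: 0, 195, 35 → max 195
CropB regrets: 40, 165, 0 → max 165
CropG regrets: 5, 0, 75 → max 75
Smallest max regret = 75 → CropG.

CropG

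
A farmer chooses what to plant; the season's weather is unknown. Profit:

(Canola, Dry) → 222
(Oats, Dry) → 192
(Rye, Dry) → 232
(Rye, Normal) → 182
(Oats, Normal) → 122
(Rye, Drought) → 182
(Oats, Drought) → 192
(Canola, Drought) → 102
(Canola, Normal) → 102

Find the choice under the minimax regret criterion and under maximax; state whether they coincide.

Column bests: Drought=192, Dry=232, Normal=182.
Canola regrets: 90, 10, 80 → max 90
Oats regrets: 0, 40, 60 → max 60
Rye regrets: 10, 0, 0 → max 10
Smallest max regret = 10 → Rye.
Row maxima: Canola=222, Oats=192, Rye=232
Best best-case = 232 → Rye.

minimax regret → Rye; maximax → Rye (agree)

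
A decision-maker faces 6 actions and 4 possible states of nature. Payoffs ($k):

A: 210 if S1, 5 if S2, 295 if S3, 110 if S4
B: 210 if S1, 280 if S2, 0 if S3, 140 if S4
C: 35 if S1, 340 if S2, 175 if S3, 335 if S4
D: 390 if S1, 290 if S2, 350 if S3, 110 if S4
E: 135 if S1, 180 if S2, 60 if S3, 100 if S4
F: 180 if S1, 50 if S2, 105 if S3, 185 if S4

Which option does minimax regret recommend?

Column bests: S1=390, S2=340, S3=350, S4=335.
A regrets: 180, 335, 55, 225 → max 335
B regrets: 180, 60, 350, 195 → max 350
C regrets: 355, 0, 175, 0 → max 355
D regrets: 0, 50, 0, 225 → max 225
E regrets: 255, 160, 290, 235 → max 290
F regrets: 210, 290, 245, 150 → max 290
Smallest max regret = 225 → D.

D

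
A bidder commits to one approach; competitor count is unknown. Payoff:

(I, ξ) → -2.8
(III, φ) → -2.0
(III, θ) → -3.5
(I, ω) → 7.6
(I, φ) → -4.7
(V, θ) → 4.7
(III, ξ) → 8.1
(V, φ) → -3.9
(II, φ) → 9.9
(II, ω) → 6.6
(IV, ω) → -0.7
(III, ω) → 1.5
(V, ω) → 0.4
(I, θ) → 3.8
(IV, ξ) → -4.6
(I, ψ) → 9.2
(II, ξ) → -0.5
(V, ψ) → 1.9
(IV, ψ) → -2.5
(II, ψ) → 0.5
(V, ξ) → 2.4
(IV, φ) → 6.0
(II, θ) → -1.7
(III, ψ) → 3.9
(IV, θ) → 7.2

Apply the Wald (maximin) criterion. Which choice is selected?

II

Row minima: I=-4.7, II=-1.7, III=-3.5, IV=-4.6, V=-3.9
Best worst-case = -1.7 → II.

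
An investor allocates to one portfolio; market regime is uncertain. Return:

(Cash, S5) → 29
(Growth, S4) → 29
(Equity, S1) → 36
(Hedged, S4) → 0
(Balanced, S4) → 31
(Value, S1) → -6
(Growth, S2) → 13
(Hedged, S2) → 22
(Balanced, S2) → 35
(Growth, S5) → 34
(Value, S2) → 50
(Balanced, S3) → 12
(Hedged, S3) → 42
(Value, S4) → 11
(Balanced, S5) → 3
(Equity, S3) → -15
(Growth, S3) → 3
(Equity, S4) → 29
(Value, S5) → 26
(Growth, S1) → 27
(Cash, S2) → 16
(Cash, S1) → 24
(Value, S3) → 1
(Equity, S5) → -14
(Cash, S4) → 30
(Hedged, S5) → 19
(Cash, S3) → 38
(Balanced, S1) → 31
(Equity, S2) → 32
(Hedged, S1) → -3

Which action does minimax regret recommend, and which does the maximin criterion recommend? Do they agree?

minimax regret → Balanced; maximin → Cash (disagree)

Column bests: S1=36, S2=50, S3=42, S4=31, S5=34.
Cash regrets: 12, 34, 4, 1, 5 → max 34
Balanced regrets: 5, 15, 30, 0, 31 → max 31
Hedged regrets: 39, 28, 0, 31, 15 → max 39
Equity regrets: 0, 18, 57, 2, 48 → max 57
Growth regrets: 9, 37, 39, 2, 0 → max 39
Value regrets: 42, 0, 41, 20, 8 → max 42
Smallest max regret = 31 → Balanced.
Row minima: Cash=16, Balanced=3, Hedged=-3, Equity=-15, Growth=3, Value=-6
Best worst-case = 16 → Cash.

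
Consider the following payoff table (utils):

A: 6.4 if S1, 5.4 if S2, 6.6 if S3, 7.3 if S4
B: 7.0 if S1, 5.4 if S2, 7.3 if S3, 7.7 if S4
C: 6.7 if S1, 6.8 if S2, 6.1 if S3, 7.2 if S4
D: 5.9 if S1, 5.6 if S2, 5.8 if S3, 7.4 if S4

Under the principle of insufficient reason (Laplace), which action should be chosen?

B

Row averages: A=6.425, B=6.85, C=6.7, D=6.175
Highest average = 6.85 → B.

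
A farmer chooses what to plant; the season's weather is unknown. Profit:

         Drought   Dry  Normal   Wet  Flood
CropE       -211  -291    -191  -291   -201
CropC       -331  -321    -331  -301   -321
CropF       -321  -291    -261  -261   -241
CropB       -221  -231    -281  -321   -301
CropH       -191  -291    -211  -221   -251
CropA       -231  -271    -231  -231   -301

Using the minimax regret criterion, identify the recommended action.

Column bests: Drought=-191, Dry=-231, Normal=-191, Wet=-221, Flood=-201.
CropE regrets: 20, 60, 0, 70, 0 → max 70
CropC regrets: 140, 90, 140, 80, 120 → max 140
CropF regrets: 130, 60, 70, 40, 40 → max 130
CropB regrets: 30, 0, 90, 100, 100 → max 100
CropH regrets: 0, 60, 20, 0, 50 → max 60
CropA regrets: 40, 40, 40, 10, 100 → max 100
Smallest max regret = 60 → CropH.

CropH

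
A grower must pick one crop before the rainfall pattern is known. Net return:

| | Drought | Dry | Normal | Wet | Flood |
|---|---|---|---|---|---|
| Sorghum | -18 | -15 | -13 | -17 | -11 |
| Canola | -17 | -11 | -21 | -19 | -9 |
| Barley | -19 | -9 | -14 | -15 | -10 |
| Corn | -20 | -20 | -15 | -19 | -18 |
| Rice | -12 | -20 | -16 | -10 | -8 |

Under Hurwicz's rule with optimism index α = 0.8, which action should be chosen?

Rice

Sorghum: 0.8·(-11) + 0.2·(-18) = -12.4
Canola: 0.8·(-9) + 0.2·(-21) = -11.4
Barley: 0.8·(-9) + 0.2·(-19) = -11
Corn: 0.8·(-15) + 0.2·(-20) = -16
Rice: 0.8·(-8) + 0.2·(-20) = -10.4
Highest Hurwicz score = -10.4 → Rice.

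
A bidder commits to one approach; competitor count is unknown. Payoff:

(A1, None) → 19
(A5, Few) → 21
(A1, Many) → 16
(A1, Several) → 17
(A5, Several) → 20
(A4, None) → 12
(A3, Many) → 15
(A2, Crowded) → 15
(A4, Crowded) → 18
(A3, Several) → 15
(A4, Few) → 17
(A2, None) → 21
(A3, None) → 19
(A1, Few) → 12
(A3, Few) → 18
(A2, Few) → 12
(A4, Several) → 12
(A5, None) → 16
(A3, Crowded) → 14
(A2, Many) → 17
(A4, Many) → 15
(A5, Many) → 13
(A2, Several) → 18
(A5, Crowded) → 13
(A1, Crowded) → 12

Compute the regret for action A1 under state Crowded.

Best payoff under Crowded is 18.
Regret = 18 − 12 = 6.

6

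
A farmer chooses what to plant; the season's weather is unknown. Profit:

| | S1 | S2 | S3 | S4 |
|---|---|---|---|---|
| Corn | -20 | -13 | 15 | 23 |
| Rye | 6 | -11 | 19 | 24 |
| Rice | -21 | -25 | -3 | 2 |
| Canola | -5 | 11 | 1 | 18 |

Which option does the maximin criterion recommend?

Row minima: Corn=-20, Rye=-11, Rice=-25, Canola=-5
Best worst-case = -5 → Canola.

Canola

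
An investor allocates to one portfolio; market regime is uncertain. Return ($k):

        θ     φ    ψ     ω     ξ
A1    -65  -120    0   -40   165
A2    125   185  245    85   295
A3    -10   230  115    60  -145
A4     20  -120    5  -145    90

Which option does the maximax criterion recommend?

A2

Row maxima: A1=165, A2=295, A3=230, A4=90
Best best-case = 295 → A2.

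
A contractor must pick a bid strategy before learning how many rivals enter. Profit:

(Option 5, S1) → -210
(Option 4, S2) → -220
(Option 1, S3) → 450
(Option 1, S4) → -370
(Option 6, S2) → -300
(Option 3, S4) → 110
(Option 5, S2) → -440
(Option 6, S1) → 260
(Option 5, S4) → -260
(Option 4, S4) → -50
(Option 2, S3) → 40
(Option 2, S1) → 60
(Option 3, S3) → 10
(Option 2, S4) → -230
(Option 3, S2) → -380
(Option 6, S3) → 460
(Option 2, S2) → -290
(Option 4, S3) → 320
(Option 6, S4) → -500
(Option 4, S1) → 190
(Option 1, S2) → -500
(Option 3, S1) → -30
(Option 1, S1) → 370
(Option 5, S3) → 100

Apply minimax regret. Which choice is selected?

Option 4

Column bests: S1=370, S2=-220, S3=460, S4=110.
Option 1 regrets: 0, 280, 10, 480 → max 480
Option 2 regrets: 310, 70, 420, 340 → max 420
Option 3 regrets: 400, 160, 450, 0 → max 450
Option 4 regrets: 180, 0, 140, 160 → max 180
Option 5 regrets: 580, 220, 360, 370 → max 580
Option 6 regrets: 110, 80, 0, 610 → max 610
Smallest max regret = 180 → Option 4.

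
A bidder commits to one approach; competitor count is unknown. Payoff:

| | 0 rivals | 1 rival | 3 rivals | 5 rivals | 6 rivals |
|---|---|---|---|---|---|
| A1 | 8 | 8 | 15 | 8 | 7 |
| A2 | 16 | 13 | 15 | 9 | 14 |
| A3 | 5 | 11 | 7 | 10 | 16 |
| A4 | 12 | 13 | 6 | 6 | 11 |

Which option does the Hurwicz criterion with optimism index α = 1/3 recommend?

A1: 1/3·15 + 2/3·7 = 29/3
A2: 1/3·16 + 2/3·9 = 34/3
A3: 1/3·16 + 2/3·5 = 26/3
A4: 1/3·13 + 2/3·6 = 25/3
Highest Hurwicz score = 34/3 → A2.

A2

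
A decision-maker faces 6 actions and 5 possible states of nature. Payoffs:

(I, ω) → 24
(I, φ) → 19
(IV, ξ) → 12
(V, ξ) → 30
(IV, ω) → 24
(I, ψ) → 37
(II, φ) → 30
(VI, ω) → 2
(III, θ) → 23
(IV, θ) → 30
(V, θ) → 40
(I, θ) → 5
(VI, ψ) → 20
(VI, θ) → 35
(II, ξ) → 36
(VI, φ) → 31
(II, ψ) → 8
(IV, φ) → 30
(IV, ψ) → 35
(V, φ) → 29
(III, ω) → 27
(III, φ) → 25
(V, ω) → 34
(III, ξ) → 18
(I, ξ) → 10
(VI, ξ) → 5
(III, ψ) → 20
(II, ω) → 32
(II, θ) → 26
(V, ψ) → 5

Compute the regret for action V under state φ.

2

Best payoff under φ is 31.
Regret = 31 − 29 = 2.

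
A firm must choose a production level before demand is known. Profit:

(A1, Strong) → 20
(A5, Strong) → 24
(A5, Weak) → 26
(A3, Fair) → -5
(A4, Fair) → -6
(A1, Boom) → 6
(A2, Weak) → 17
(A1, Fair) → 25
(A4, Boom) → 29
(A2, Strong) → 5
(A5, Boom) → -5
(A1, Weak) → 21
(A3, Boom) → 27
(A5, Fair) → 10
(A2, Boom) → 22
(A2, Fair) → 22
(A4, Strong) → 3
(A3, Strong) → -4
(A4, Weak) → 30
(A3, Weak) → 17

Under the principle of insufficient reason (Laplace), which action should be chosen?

A1

Row averages: A1=18, A2=16.5, A3=8.75, A4=14, A5=13.75
Highest average = 18 → A1.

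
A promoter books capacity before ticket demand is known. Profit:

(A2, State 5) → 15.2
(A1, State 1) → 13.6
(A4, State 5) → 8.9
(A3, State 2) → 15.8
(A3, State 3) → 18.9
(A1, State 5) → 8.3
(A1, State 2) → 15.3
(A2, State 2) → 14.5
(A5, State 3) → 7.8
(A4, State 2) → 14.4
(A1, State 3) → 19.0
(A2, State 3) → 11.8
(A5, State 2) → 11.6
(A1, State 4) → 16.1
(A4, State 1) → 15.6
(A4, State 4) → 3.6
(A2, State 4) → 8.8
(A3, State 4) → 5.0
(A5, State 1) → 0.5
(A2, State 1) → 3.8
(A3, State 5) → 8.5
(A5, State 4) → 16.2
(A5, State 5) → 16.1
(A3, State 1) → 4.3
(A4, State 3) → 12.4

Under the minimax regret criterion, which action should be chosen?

A1

Column bests: State 1=15.6, State 2=15.8, State 3=19.0, State 4=16.2, State 5=16.1.
A1 regrets: 2.0, 0.5, 0.0, 0.1, 7.8 → max 7.8
A2 regrets: 11.8, 1.3, 7.2, 7.4, 0.9 → max 11.8
A3 regrets: 11.3, 0.0, 0.1, 11.2, 7.6 → max 11.3
A4 regrets: 0.0, 1.4, 6.6, 12.6, 7.2 → max 12.6
A5 regrets: 15.1, 4.2, 11.2, 0.0, 0.0 → max 15.1
Smallest max regret = 7.8 → A1.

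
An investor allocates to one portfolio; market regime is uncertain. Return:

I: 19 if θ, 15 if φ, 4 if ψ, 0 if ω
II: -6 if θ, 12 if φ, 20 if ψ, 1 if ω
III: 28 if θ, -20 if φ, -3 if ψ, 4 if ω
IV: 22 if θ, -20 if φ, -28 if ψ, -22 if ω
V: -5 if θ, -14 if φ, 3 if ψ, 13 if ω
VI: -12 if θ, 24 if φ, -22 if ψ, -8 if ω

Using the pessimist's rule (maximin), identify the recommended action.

Row minima: I=0, II=-6, III=-20, IV=-28, V=-14, VI=-22
Best worst-case = 0 → I.

I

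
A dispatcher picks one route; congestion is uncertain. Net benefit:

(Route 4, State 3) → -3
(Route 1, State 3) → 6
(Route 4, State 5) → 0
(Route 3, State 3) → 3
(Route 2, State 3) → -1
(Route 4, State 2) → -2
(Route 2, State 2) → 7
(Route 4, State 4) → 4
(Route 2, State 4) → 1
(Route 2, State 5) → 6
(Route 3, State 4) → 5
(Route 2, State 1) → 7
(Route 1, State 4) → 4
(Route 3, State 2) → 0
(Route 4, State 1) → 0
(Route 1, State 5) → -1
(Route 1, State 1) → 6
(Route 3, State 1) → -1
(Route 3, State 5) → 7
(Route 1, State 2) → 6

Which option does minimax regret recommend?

Column bests: State 1=7, State 2=7, State 3=6, State 4=5, State 5=7.
Route 1 regrets: 1, 1, 0, 1, 8 → max 8
Route 2 regrets: 0, 0, 7, 4, 1 → max 7
Route 3 regrets: 8, 7, 3, 0, 0 → max 8
Route 4 regrets: 7, 9, 9, 1, 7 → max 9
Smallest max regret = 7 → Route 2.

Route 2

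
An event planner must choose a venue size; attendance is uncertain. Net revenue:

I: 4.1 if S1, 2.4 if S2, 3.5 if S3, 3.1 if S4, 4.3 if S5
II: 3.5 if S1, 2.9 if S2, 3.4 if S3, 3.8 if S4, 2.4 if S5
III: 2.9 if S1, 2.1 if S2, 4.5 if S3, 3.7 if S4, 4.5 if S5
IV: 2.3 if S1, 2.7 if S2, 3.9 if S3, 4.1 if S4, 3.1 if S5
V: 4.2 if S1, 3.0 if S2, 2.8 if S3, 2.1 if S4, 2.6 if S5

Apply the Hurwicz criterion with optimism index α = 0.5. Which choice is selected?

I

I: 0.5·4.3 + 0.5·2.4 = 3.35
II: 0.5·3.8 + 0.5·2.4 = 3.1
III: 0.5·4.5 + 0.5·2.1 = 3.3
IV: 0.5·4.1 + 0.5·2.3 = 3.2
V: 0.5·4.2 + 0.5·2.1 = 3.15
Highest Hurwicz score = 3.35 → I.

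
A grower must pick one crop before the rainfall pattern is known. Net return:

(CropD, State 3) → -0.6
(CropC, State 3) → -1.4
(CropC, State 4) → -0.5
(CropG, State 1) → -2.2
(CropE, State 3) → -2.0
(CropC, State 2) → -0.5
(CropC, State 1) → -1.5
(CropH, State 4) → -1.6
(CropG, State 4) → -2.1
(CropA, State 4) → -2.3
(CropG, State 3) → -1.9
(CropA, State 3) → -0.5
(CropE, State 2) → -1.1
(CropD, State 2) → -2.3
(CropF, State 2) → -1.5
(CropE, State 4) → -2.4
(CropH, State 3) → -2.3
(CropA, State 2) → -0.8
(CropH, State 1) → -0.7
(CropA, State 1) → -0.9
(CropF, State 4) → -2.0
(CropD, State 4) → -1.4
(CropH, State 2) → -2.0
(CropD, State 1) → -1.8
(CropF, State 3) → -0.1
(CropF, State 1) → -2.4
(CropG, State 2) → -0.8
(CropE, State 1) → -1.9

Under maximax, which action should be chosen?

CropF

Row maxima: CropF=-0.1, CropD=-0.6, CropG=-0.8, CropH=-0.7, CropA=-0.5, CropC=-0.5, CropE=-1.1
Best best-case = -0.1 → CropF.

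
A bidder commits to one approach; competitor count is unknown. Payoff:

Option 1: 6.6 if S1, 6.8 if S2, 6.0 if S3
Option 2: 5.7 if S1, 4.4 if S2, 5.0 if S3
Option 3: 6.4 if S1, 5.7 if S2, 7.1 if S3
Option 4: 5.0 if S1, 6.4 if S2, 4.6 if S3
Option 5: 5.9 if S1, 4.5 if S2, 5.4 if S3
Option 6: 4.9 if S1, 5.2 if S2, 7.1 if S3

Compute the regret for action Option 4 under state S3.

2.5

Best payoff under S3 is 7.1.
Regret = 7.1 − 4.6 = 2.5.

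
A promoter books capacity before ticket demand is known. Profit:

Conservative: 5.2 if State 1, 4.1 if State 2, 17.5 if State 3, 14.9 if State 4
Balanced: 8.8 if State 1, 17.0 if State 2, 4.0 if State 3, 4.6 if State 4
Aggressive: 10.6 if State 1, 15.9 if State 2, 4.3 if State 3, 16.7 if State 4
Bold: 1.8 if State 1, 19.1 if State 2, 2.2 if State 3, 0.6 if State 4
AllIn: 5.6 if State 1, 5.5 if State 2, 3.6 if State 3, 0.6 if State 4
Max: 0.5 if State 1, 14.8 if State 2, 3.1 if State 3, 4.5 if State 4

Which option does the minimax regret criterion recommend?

Column bests: State 1=10.6, State 2=19.1, State 3=17.5, State 4=16.7.
Conservative regrets: 5.4, 15.0, 0.0, 1.8 → max 15.0
Balanced regrets: 1.8, 2.1, 13.5, 12.1 → max 13.5
Aggressive regrets: 0.0, 3.2, 13.2, 0.0 → max 13.2
Bold regrets: 8.8, 0.0, 15.3, 16.1 → max 16.1
AllIn regrets: 5.0, 13.6, 13.9, 16.1 → max 16.1
Max regrets: 10.1, 4.3, 14.4, 12.2 → max 14.4
Smallest max regret = 13.2 → Aggressive.

Aggressive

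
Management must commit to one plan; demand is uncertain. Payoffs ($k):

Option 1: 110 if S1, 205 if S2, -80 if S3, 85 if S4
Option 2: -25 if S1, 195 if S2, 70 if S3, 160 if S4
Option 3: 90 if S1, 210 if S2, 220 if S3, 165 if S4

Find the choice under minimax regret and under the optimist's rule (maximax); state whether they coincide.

Column bests: S1=110, S2=210, S3=220, S4=165.
Option 1 regrets: 0, 5, 300, 80 → max 300
Option 2 regrets: 135, 15, 150, 5 → max 150
Option 3 regrets: 20, 0, 0, 0 → max 20
Smallest max regret = 20 → Option 3.
Row maxima: Option 1=205, Option 2=195, Option 3=220
Best best-case = 220 → Option 3.

minimax regret → Option 3; maximax → Option 3 (agree)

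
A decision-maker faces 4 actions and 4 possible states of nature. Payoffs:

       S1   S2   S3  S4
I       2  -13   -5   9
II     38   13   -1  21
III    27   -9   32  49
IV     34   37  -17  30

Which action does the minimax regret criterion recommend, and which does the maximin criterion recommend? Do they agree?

minimax regret → II; maximin → II (agree)

Column bests: S1=38, S2=37, S3=32, S4=49.
I regrets: 36, 50, 37, 40 → max 50
II regrets: 0, 24, 33, 28 → max 33
III regrets: 11, 46, 0, 0 → max 46
IV regrets: 4, 0, 49, 19 → max 49
Smallest max regret = 33 → II.
Row minima: I=-13, II=-1, III=-9, IV=-17
Best worst-case = -1 → II.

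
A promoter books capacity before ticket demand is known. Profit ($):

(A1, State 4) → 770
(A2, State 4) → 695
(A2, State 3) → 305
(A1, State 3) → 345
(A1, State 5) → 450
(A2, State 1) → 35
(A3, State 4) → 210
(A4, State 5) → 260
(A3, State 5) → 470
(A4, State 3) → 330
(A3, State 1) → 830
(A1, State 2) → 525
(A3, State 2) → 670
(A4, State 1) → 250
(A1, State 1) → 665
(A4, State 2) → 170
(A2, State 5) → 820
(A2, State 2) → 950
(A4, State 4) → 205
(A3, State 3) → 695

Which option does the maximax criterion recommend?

A2

Row maxima: A1=770, A2=950, A3=830, A4=330
Best best-case = 950 → A2.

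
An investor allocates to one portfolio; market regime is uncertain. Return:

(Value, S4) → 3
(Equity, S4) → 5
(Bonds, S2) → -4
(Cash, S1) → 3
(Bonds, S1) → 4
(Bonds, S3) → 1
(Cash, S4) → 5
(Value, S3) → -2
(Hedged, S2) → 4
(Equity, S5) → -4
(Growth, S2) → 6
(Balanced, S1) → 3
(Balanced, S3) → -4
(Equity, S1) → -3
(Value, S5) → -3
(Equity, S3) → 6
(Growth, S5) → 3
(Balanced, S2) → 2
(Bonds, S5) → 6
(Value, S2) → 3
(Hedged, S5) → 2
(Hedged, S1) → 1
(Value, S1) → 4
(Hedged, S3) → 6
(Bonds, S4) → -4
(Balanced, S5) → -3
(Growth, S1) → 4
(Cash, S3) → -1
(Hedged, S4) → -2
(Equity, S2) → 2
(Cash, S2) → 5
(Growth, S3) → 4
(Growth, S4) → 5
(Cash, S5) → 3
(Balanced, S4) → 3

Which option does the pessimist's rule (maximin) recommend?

Row minima: Bonds=-4, Equity=-4, Growth=3, Balanced=-4, Value=-3, Cash=-1, Hedged=-2
Best worst-case = 3 → Growth.

Growth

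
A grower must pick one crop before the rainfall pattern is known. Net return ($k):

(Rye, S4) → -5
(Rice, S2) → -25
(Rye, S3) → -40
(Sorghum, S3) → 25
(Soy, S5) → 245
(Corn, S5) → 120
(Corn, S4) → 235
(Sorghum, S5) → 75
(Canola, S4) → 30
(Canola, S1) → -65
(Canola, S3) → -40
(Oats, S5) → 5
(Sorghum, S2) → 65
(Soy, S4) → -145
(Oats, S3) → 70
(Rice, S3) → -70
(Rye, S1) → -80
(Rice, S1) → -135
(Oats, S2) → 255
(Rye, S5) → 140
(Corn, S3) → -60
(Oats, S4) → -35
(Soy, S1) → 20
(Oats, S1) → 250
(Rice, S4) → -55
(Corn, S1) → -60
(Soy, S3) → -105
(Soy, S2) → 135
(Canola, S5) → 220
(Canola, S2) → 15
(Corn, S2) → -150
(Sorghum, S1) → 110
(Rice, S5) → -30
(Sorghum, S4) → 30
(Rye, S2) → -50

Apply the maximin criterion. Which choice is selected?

Sorghum

Row minima: Rye=-80, Rice=-135, Soy=-145, Sorghum=25, Corn=-150, Oats=-35, Canola=-65
Best worst-case = 25 → Sorghum.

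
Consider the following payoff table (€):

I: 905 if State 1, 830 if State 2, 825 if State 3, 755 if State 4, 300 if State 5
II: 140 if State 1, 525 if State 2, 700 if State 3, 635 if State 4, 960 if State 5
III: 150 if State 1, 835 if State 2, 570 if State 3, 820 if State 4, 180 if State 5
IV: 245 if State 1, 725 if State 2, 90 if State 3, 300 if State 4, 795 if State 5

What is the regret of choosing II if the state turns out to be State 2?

310

Best payoff under State 2 is 835.
Regret = 835 − 525 = 310.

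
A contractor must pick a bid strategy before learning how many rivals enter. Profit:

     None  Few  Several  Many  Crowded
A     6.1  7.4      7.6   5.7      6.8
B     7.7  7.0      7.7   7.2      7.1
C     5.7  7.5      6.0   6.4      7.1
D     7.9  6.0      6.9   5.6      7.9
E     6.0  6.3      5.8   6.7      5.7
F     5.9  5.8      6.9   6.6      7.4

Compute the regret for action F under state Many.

0.6

Best payoff under Many is 7.2.
Regret = 7.2 − 6.6 = 0.6.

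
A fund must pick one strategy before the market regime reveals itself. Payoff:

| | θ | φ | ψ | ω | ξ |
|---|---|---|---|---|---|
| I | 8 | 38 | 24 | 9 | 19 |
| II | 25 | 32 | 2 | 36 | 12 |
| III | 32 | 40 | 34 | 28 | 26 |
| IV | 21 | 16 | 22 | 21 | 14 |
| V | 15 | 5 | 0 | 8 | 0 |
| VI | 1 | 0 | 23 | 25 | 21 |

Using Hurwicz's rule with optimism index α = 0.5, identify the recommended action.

III

I: 0.5·38 + 0.5·8 = 23
II: 0.5·36 + 0.5·2 = 19
III: 0.5·40 + 0.5·26 = 33
IV: 0.5·22 + 0.5·14 = 18
V: 0.5·15 + 0.5·0 = 7.5
VI: 0.5·25 + 0.5·0 = 12.5
Highest Hurwicz score = 33 → III.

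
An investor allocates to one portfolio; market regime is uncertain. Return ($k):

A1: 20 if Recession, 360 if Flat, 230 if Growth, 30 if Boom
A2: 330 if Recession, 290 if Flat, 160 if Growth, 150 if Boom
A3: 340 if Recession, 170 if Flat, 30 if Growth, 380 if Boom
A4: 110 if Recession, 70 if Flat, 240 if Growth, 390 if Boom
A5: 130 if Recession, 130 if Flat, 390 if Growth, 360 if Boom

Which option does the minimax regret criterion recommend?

Column bests: Recession=340, Flat=360, Growth=390, Boom=390.
A1 regrets: 320, 0, 160, 360 → max 360
A2 regrets: 10, 70, 230, 240 → max 240
A3 regrets: 0, 190, 360, 10 → max 360
A4 regrets: 230, 290, 150, 0 → max 290
A5 regrets: 210, 230, 0, 30 → max 230
Smallest max regret = 230 → A5.

A5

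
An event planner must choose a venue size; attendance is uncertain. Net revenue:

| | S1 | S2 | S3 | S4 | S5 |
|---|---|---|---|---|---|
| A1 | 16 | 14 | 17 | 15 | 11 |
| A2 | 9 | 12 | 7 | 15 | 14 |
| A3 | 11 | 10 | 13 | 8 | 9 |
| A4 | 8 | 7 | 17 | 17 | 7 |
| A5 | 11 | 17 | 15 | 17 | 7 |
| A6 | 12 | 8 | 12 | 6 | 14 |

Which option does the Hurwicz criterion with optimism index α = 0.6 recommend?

A1: 0.6·17 + 0.4·11 = 14.6
A2: 0.6·15 + 0.4·7 = 11.8
A3: 0.6·13 + 0.4·8 = 11
A4: 0.6·17 + 0.4·7 = 13
A5: 0.6·17 + 0.4·7 = 13
A6: 0.6·14 + 0.4·6 = 10.8
Highest Hurwicz score = 14.6 → A1.

A1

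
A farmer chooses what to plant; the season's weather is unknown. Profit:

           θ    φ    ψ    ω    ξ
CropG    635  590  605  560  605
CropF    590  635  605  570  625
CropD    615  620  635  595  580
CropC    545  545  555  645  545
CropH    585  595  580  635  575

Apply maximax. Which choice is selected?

Row maxima: CropG=635, CropF=635, CropD=635, CropC=645, CropH=635
Best best-case = 645 → CropC.

CropC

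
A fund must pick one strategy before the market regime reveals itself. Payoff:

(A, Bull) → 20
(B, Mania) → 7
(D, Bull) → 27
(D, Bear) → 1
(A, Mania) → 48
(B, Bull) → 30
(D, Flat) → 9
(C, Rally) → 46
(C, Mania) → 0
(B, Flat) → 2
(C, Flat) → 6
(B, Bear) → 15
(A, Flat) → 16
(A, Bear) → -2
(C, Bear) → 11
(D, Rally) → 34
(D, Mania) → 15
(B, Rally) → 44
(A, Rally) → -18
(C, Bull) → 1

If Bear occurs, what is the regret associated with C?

4

Best payoff under Bear is 15.
Regret = 15 − 11 = 4.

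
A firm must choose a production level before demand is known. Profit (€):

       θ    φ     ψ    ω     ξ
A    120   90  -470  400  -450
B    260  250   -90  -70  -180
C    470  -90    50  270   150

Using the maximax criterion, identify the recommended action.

Row maxima: A=400, B=260, C=470
Best best-case = 470 → C.

C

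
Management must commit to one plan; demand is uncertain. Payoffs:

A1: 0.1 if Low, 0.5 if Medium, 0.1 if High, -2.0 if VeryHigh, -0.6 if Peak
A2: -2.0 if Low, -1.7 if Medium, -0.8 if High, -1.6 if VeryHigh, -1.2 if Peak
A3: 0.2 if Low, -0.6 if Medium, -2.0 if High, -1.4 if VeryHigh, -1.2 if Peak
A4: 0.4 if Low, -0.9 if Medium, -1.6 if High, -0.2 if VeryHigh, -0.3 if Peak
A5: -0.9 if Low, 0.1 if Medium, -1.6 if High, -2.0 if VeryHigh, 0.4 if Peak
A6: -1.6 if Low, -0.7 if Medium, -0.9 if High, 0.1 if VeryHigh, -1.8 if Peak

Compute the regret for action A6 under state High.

Best payoff under High is 0.1.
Regret = 0.1 − (-0.9) = 1.0.

1.0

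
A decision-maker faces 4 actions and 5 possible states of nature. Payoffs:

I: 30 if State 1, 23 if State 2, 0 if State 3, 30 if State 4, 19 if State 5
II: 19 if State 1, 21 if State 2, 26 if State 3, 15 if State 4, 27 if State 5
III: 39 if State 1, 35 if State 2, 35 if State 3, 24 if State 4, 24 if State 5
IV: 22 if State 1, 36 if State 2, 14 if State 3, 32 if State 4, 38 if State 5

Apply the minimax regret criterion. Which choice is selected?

III

Column bests: State 1=39, State 2=36, State 3=35, State 4=32, State 5=38.
I regrets: 9, 13, 35, 2, 19 → max 35
II regrets: 20, 15, 9, 17, 11 → max 20
III regrets: 0, 1, 0, 8, 14 → max 14
IV regrets: 17, 0, 21, 0, 0 → max 21
Smallest max regret = 14 → III.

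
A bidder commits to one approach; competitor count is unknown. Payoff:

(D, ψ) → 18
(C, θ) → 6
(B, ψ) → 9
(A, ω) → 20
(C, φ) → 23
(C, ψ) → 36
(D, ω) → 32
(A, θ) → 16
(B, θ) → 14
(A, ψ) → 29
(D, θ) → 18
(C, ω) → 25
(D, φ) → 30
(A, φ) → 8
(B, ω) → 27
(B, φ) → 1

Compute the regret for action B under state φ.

29

Best payoff under φ is 30.
Regret = 30 − 1 = 29.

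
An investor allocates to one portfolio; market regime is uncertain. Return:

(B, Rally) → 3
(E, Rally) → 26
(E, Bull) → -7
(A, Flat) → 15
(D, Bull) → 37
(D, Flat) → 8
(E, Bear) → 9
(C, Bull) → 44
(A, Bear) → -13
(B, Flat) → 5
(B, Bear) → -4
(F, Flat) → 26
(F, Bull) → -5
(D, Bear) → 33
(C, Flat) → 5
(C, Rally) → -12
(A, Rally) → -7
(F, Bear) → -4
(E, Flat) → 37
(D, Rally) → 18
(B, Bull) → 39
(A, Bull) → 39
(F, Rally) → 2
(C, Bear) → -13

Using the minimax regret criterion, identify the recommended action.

D

Column bests: Bear=33, Flat=37, Bull=44, Rally=26.
A regrets: 46, 22, 5, 33 → max 46
B regrets: 37, 32, 5, 23 → max 37
C regrets: 46, 32, 0, 38 → max 46
D regrets: 0, 29, 7, 8 → max 29
E regrets: 24, 0, 51, 0 → max 51
F regrets: 37, 11, 49, 24 → max 49
Smallest max regret = 29 → D.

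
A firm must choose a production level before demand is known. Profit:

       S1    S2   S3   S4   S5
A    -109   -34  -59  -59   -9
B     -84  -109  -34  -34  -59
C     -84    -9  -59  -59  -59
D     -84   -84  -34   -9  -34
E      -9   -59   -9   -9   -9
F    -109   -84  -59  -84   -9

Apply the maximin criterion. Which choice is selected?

E

Row minima: A=-109, B=-109, C=-84, D=-84, E=-59, F=-109
Best worst-case = -59 → E.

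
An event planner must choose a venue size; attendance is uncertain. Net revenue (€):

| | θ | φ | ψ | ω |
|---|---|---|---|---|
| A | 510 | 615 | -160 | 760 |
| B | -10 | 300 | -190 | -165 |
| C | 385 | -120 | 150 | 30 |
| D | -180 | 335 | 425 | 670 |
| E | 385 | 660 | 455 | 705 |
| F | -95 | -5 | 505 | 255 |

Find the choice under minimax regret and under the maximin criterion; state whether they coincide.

minimax regret → E; maximin → E (agree)

Column bests: θ=510, φ=660, ψ=505, ω=760.
A regrets: 0, 45, 665, 0 → max 665
B regrets: 520, 360, 695, 925 → max 925
C regrets: 125, 780, 355, 730 → max 780
D regrets: 690, 325, 80, 90 → max 690
E regrets: 125, 0, 50, 55 → max 125
F regrets: 605, 665, 0, 505 → max 665
Smallest max regret = 125 → E.
Row minima: A=-160, B=-190, C=-120, D=-180, E=385, F=-95
Best worst-case = 385 → E.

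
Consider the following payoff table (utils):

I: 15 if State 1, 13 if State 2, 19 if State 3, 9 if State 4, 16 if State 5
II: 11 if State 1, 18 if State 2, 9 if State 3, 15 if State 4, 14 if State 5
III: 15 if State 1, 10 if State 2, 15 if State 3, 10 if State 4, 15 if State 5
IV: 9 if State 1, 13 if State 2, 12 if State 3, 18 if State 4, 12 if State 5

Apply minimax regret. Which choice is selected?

Column bests: State 1=15, State 2=18, State 3=19, State 4=18, State 5=16.
I regrets: 0, 5, 0, 9, 0 → max 9
II regrets: 4, 0, 10, 3, 2 → max 10
III regrets: 0, 8, 4, 8, 1 → max 8
IV regrets: 6, 5, 7, 0, 4 → max 7
Smallest max regret = 7 → IV.

IV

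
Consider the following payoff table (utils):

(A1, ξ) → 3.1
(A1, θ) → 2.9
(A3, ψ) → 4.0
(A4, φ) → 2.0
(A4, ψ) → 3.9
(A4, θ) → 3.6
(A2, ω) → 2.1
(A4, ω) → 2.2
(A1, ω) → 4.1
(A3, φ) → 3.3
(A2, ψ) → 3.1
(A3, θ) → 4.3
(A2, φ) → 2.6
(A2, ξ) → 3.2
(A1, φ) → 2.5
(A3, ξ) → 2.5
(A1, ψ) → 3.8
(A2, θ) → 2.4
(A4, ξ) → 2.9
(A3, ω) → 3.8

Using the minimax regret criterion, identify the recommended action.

A3

Column bests: θ=4.3, φ=3.3, ψ=4.0, ω=4.1, ξ=3.2.
A1 regrets: 1.4, 0.8, 0.2, 0.0, 0.1 → max 1.4
A2 regrets: 1.9, 0.7, 0.9, 2.0, 0.0 → max 2.0
A3 regrets: 0.0, 0.0, 0.0, 0.3, 0.7 → max 0.7
A4 regrets: 0.7, 1.3, 0.1, 1.9, 0.3 → max 1.9
Smallest max regret = 0.7 → A3.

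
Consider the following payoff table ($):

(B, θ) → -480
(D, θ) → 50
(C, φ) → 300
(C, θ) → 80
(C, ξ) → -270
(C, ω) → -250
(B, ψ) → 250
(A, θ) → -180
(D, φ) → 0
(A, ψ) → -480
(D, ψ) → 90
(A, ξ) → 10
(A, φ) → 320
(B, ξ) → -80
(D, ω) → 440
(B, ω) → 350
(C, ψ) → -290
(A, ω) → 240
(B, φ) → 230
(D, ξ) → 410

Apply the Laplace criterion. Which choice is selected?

Row averages: A=-18, B=54, C=-86, D=198
Highest average = 198 → D.

D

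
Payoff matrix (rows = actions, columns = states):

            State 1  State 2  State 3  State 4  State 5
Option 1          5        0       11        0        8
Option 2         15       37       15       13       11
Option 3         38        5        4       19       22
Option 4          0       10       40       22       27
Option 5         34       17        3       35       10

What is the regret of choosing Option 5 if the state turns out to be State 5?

Best payoff under State 5 is 27.
Regret = 27 − 10 = 17.

17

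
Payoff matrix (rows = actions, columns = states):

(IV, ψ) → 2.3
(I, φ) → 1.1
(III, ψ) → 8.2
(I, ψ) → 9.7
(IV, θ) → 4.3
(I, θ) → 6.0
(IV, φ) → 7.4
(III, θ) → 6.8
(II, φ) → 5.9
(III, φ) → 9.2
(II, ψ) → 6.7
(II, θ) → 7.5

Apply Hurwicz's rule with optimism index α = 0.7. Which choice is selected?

I: 0.7·9.7 + 0.3·1.1 = 7.12
II: 0.7·7.5 + 0.3·5.9 = 7.02
III: 0.7·9.2 + 0.3·6.8 = 8.48
IV: 0.7·7.4 + 0.3·2.3 = 5.87
Highest Hurwicz score = 8.48 → III.

III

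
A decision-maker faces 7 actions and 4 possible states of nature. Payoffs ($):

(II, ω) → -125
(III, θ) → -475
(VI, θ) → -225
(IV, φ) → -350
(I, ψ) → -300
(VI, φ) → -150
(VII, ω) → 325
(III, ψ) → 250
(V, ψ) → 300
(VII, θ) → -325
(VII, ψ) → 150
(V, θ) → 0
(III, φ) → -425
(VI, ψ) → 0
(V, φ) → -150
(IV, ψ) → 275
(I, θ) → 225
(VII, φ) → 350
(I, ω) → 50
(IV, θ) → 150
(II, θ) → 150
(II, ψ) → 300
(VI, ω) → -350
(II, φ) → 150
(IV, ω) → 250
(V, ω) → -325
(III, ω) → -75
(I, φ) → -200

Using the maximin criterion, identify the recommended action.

II

Row minima: I=-300, II=-125, III=-475, IV=-350, V=-325, VI=-350, VII=-325
Best worst-case = -125 → II.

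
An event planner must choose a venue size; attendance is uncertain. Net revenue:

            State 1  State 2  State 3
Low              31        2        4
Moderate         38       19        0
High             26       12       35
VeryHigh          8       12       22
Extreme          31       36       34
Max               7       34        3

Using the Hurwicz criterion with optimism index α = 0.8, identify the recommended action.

Low: 0.8·31 + 0.2·2 = 25.2
Moderate: 0.8·38 + 0.2·0 = 30.4
High: 0.8·35 + 0.2·12 = 30.4
VeryHigh: 0.8·22 + 0.2·8 = 19.2
Extreme: 0.8·36 + 0.2·31 = 35
Max: 0.8·34 + 0.2·3 = 27.8
Highest Hurwicz score = 35 → Extreme.

Extreme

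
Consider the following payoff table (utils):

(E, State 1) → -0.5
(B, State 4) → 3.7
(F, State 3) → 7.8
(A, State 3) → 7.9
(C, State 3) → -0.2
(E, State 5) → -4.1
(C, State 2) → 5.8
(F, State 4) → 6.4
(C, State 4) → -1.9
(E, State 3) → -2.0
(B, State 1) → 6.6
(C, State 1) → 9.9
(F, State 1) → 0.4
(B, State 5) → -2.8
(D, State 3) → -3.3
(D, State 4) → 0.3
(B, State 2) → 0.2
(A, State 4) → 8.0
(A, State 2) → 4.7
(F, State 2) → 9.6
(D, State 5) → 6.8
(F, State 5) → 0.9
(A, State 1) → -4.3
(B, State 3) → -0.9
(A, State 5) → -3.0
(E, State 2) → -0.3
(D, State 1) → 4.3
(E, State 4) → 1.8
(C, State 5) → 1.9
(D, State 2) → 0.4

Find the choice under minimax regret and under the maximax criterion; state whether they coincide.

minimax regret → F; maximax → C (disagree)

Column bests: State 1=9.9, State 2=9.6, State 3=7.9, State 4=8.0, State 5=6.8.
A regrets: 14.2, 4.9, 0.0, 0.0, 9.8 → max 14.2
B regrets: 3.3, 9.4, 8.8, 4.3, 9.6 → max 9.6
C regrets: 0.0, 3.8, 8.1, 9.9, 4.9 → max 9.9
D regrets: 5.6, 9.2, 11.2, 7.7, 0.0 → max 11.2
E regrets: 10.4, 9.9, 9.9, 6.2, 10.9 → max 10.9
F regrets: 9.5, 0.0, 0.1, 1.6, 5.9 → max 9.5
Smallest max regret = 9.5 → F.
Row maxima: A=8.0, B=6.6, C=9.9, D=6.8, E=1.8, F=9.6
Best best-case = 9.9 → C.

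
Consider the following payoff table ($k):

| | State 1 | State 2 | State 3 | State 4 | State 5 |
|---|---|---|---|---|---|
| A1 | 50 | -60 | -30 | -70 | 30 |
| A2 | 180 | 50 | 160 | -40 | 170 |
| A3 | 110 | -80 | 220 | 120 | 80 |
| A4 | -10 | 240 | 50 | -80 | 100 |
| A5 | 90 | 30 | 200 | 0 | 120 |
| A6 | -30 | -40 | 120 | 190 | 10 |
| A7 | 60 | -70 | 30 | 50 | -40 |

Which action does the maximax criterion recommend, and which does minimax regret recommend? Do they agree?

maximax → A4; minimax regret → A5 (disagree)

Row maxima: A1=50, A2=180, A3=220, A4=240, A5=200, A6=190, A7=60
Best best-case = 240 → A4.
Column bests: State 1=180, State 2=240, State 3=220, State 4=190, State 5=170.
A1 regrets: 130, 300, 250, 260, 140 → max 300
A2 regrets: 0, 190, 60, 230, 0 → max 230
A3 regrets: 70, 320, 0, 70, 90 → max 320
A4 regrets: 190, 0, 170, 270, 70 → max 270
A5 regrets: 90, 210, 20, 190, 50 → max 210
A6 regrets: 210, 280, 100, 0, 160 → max 280
A7 regrets: 120, 310, 190, 140, 210 → max 310
Smallest max regret = 210 → A5.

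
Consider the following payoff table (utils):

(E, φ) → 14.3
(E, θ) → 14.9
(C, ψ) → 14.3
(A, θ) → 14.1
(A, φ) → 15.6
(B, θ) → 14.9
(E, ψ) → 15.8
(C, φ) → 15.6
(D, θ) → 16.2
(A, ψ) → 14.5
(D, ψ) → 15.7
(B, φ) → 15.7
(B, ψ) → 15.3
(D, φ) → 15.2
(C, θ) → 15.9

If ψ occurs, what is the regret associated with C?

Best payoff under ψ is 15.8.
Regret = 15.8 − 14.3 = 1.5.

1.5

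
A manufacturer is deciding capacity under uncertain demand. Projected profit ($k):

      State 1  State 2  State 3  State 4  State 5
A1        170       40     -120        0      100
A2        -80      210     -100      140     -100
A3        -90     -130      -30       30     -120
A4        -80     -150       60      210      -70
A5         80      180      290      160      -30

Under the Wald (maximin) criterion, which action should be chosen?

Row minima: A1=-120, A2=-100, A3=-130, A4=-150, A5=-30
Best worst-case = -30 → A5.

A5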